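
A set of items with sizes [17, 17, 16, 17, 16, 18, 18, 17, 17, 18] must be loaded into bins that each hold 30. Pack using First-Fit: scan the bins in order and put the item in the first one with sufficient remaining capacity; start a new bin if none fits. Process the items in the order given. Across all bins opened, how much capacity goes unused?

bin 1: place 17, 13 left
bin 2: place 17, 13 left
bin 3: place 16, 14 left
bin 4: place 17, 13 left
bin 5: place 16, 14 left
bin 6: place 18, 12 left
bin 7: place 18, 12 left
bin 8: place 17, 13 left
bin 9: place 17, 13 left
bin 10: place 18, 12 left
10 bins × 30 = 300; used 171; unused 129.

129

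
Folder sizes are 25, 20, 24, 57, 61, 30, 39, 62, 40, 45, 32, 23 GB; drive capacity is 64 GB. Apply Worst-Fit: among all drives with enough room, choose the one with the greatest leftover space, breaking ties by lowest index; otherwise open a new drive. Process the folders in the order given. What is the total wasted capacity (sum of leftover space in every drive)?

118

Put 25 GB in drive 1; 39 GB remain.
Put 20 GB in drive 1; 19 GB remain.
Put 24 GB in drive 2; 40 GB remain.
Put 57 GB in drive 3; 7 GB remain.
Put 61 GB in drive 4; 3 GB remain.
Put 30 GB in drive 2; 10 GB remain.
Put 39 GB in drive 5; 25 GB remain.
Put 62 GB in drive 6; 2 GB remain.
Put 40 GB in drive 7; 24 GB remain.
Put 45 GB in drive 8; 19 GB remain.
Put 32 GB in drive 9; 32 GB remain.
Put 23 GB in drive 9; 9 GB remain.
9 drives × 64 GB = 576 GB; used 458 GB; unused 118 GB.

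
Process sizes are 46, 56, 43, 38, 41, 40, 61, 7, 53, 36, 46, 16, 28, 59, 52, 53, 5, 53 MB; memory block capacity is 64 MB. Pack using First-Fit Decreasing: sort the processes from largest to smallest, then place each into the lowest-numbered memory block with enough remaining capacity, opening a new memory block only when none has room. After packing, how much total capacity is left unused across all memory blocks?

163

Sorted descending: 61, 59, 56, 53, 53, 53, 52, 46, 46, 43, 41, 40, 38, 36, 28, 16, 7, 5.
Put 61 MB in memory block 1; 3 MB remain.
Put 59 MB in memory block 2; 5 MB remain.
Put 56 MB in memory block 3; 8 MB remain.
Put 53 MB in memory block 4; 11 MB remain.
Put 53 MB in memory block 5; 11 MB remain.
Put 53 MB in memory block 6; 11 MB remain.
Put 52 MB in memory block 7; 12 MB remain.
Put 46 MB in memory block 8; 18 MB remain.
Put 46 MB in memory block 9; 18 MB remain.
Put 43 MB in memory block 10; 21 MB remain.
Put 41 MB in memory block 11; 23 MB remain.
Put 40 MB in memory block 12; 24 MB remain.
Put 38 MB in memory block 13; 26 MB remain.
Put 36 MB in memory block 14; 28 MB remain.
Put 28 MB in memory block 14; 0 MB remain.
Put 16 MB in memory block 8; 2 MB remain.
Put 7 MB in memory block 3; 1 MB remain.
Put 5 MB in memory block 2; 0 MB remain.
14 memory blocks × 64 MB = 896 MB; used 733 MB; unused 163 MB.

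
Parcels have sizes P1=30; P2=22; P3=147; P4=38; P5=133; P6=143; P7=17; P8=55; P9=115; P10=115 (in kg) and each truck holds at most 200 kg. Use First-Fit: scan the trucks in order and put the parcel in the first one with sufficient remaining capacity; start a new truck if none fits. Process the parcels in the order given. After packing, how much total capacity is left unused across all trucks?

Put P1 (30 kg) in truck 1; 170 kg remain.
Put P2 (22 kg) in truck 1; 148 kg remain.
Put P3 (147 kg) in truck 1; 1 kg remain.
Put P4 (38 kg) in truck 2; 162 kg remain.
Put P5 (133 kg) in truck 2; 29 kg remain.
Put P6 (143 kg) in truck 3; 57 kg remain.
Put P7 (17 kg) in truck 2; 12 kg remain.
Put P8 (55 kg) in truck 3; 2 kg remain.
Put P9 (115 kg) in truck 4; 85 kg remain.
Put P10 (115 kg) in truck 5; 85 kg remain.
5 trucks × 200 kg = 1000 kg; used 815 kg; unused 185 kg.

185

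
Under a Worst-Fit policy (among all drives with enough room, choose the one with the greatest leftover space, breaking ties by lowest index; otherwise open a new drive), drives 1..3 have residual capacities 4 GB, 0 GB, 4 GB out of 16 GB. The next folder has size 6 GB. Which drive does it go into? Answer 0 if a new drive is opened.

No drive has ≥ 6 GB free, so a new drive is opened.

0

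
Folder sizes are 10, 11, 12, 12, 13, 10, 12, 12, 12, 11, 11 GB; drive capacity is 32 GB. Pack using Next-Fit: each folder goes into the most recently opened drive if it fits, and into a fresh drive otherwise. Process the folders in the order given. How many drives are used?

6 drives

Put 10 GB in drive 1; 22 GB remain.
Put 11 GB in drive 1; 11 GB remain.
Put 12 GB in drive 2; 20 GB remain.
Put 12 GB in drive 2; 8 GB remain.
Put 13 GB in drive 3; 19 GB remain.
Put 10 GB in drive 3; 9 GB remain.
Put 12 GB in drive 4; 20 GB remain.
Put 12 GB in drive 4; 8 GB remain.
Put 12 GB in drive 5; 20 GB remain.
Put 11 GB in drive 5; 9 GB remain.
Put 11 GB in drive 6; 21 GB remain.
Final drives: [10,11] [12,12] [13,10] [12,12] [12,11] [11].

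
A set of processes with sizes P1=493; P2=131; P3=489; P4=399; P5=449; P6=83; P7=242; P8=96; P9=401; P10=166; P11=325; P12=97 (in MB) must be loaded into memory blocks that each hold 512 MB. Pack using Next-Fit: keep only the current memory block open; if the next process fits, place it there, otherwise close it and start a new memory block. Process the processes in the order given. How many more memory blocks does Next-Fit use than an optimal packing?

Next-Fit: [493] [131] [489] [399] [449] [83,242,96] [401] [166,325] [97] → 9 memory blocks.
Total size 3371 MB; any packing needs at least ⌈3371/512⌉ = 7 memory blocks.
An optimal packing achieves that bound: [493] [489] [449] [401,97] [399,96] [325,166] [242,131,83] → 7 memory blocks.
Excess: 9 − 7 = 2.

2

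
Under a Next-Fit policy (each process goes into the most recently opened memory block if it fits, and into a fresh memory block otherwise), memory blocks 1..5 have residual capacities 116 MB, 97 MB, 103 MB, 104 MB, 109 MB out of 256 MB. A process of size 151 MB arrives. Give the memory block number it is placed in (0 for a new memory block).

Next-Fit only looks at memory block 5, which has 109 MB free.
151 MB does not fit, so a new memory block is opened.

0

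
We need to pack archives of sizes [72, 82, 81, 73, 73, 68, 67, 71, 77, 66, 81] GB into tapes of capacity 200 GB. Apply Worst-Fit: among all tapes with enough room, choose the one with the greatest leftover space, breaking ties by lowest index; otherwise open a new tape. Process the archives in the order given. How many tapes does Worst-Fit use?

tape 1: place 72 GB, 128 GB left
tape 1: place 82 GB, 46 GB left
tape 2: place 81 GB, 119 GB left
tape 2: place 73 GB, 46 GB left
tape 3: place 73 GB, 127 GB left
tape 3: place 68 GB, 59 GB left
tape 4: place 67 GB, 133 GB left
tape 4: place 71 GB, 62 GB left
tape 5: place 77 GB, 123 GB left
tape 5: place 66 GB, 57 GB left
tape 6: place 81 GB, 119 GB left
Final tapes: [72,82] [81,73] [73,68] [67,71] [77,66] [81].

6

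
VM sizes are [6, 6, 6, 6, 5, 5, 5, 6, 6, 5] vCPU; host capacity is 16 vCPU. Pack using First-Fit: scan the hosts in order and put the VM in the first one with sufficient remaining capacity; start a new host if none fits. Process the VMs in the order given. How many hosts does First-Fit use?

Put 6 vCPU in host 1; 10 vCPU remain.
Put 6 vCPU in host 1; 4 vCPU remain.
Put 6 vCPU in host 2; 10 vCPU remain.
Put 6 vCPU in host 2; 4 vCPU remain.
Put 5 vCPU in host 3; 11 vCPU remain.
Put 5 vCPU in host 3; 6 vCPU remain.
Put 5 vCPU in host 3; 1 vCPU remain.
Put 6 vCPU in host 4; 10 vCPU remain.
Put 6 vCPU in host 4; 4 vCPU remain.
Put 5 vCPU in host 5; 11 vCPU remain.

5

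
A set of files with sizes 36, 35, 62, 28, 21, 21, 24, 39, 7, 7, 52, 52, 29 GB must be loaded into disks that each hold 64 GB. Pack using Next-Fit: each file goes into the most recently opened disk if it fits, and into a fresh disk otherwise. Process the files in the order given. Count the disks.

9

Put 36 GB in disk 1; 28 GB remain.
Put 35 GB in disk 2; 29 GB remain.
Put 62 GB in disk 3; 2 GB remain.
Put 28 GB in disk 4; 36 GB remain.
Put 21 GB in disk 4; 15 GB remain.
Put 21 GB in disk 5; 43 GB remain.
Put 24 GB in disk 5; 19 GB remain.
Put 39 GB in disk 6; 25 GB remain.
Put 7 GB in disk 6; 18 GB remain.
Put 7 GB in disk 6; 11 GB remain.
Put 52 GB in disk 7; 12 GB remain.
Put 52 GB in disk 8; 12 GB remain.
Put 29 GB in disk 9; 35 GB remain.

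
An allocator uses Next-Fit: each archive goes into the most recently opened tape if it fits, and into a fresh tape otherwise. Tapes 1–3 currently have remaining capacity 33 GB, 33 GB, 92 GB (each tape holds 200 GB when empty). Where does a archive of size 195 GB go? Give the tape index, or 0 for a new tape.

Next-Fit only looks at tape 3, which has 92 GB free.
195 GB does not fit, so a new tape is opened.

0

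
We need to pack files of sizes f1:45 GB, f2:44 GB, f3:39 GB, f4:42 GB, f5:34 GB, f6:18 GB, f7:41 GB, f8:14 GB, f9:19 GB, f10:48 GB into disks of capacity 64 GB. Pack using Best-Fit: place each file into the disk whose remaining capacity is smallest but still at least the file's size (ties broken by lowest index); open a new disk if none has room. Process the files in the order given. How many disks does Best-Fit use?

f1 (45 GB) → disk 1 (remaining 19 GB)
f2 (44 GB) → disk 2 (remaining 20 GB)
f3 (39 GB) → disk 3 (remaining 25 GB)
f4 (42 GB) → disk 4 (remaining 22 GB)
f5 (34 GB) → disk 5 (remaining 30 GB)
f6 (18 GB) → disk 1 (remaining 1 GB)
f7 (41 GB) → disk 6 (remaining 23 GB)
f8 (14 GB) → disk 2 (remaining 6 GB)
f9 (19 GB) → disk 4 (remaining 3 GB)
f10 (48 GB) → disk 7 (remaining 16 GB)

7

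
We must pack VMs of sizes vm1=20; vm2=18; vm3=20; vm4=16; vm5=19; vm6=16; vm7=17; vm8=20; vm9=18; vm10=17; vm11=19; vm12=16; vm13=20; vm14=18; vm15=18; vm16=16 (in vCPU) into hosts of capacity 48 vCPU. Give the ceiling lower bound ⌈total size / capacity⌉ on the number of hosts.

Total size = 20 + 18 + 20 + 16 + 19 + 16 + 17 + 20 + 18 + 17 + 19 + 16 + 20 + 18 + 18 + 16 = 288 vCPU.
⌈288 / 48⌉ = 6.

6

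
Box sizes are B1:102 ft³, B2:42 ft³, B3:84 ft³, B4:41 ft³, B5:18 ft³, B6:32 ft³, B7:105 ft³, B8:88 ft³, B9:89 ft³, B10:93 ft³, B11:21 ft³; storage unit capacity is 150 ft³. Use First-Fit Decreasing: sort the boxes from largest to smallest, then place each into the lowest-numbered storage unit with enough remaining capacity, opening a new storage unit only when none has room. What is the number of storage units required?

6

Sorted descending: 105, 102, 93, 89, 88, 84, 42, 41, 32, 21, 18.
storage unit 1: place 105 ft³, 45 ft³ left
storage unit 2: place 102 ft³, 48 ft³ left
storage unit 3: place 93 ft³, 57 ft³ left
storage unit 4: place 89 ft³, 61 ft³ left
storage unit 5: place 88 ft³, 62 ft³ left
storage unit 6: place 84 ft³, 66 ft³ left
storage unit 1: place 42 ft³, 3 ft³ left
storage unit 2: place 41 ft³, 7 ft³ left
storage unit 3: place 32 ft³, 25 ft³ left
storage unit 3: place 21 ft³, 4 ft³ left
storage unit 4: place 18 ft³, 43 ft³ left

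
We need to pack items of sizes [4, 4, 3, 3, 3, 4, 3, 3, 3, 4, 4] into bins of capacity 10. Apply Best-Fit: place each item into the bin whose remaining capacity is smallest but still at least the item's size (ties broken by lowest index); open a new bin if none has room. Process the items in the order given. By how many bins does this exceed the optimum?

1

Best-Fit: [4,4] [3,3,3] [4,3,3] [3,4] [4] → 5 bins.
Total size 38; any packing needs at least ⌈38/10⌉ = 4 bins.
An optimal packing achieves that bound: [4,4] [4,3,3] [4,3,3] [4,3,3] → 4 bins.
Excess: 5 − 4 = 1.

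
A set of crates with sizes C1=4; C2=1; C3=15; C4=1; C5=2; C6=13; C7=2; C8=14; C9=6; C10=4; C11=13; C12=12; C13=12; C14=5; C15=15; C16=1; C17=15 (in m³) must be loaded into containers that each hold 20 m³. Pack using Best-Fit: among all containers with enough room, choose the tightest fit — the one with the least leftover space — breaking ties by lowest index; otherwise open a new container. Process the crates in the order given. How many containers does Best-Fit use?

8

C1 (4 m³) → container 1 (remaining 16 m³)
C2 (1 m³) → container 1 (remaining 15 m³)
C3 (15 m³) → container 1 (remaining 0 m³)
C4 (1 m³) → container 2 (remaining 19 m³)
C5 (2 m³) → container 2 (remaining 17 m³)
C6 (13 m³) → container 2 (remaining 4 m³)
C7 (2 m³) → container 2 (remaining 2 m³)
C8 (14 m³) → container 3 (remaining 6 m³)
C9 (6 m³) → container 3 (remaining 0 m³)
C10 (4 m³) → container 4 (remaining 16 m³)
C11 (13 m³) → container 4 (remaining 3 m³)
C12 (12 m³) → container 5 (remaining 8 m³)
C13 (12 m³) → container 6 (remaining 8 m³)
C14 (5 m³) → container 5 (remaining 3 m³)
C15 (15 m³) → container 7 (remaining 5 m³)
C16 (1 m³) → container 2 (remaining 1 m³)
C17 (15 m³) → container 8 (remaining 5 m³)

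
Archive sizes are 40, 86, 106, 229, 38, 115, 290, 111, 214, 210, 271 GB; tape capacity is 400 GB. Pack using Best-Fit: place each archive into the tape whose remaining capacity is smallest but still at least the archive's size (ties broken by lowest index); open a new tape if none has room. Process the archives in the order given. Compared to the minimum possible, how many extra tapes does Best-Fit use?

Best-Fit: [40,86,106,38,115] [229,111] [290] [214] [210] [271] → 6 tapes.
Total size 1710 GB; any packing needs at least ⌈1710/400⌉ = 5 tapes.
An optimal packing achieves that bound: [290,106] [271,115] [229,111,40] [214,86,38] [210] → 5 tapes.
Excess: 6 − 5 = 1.

1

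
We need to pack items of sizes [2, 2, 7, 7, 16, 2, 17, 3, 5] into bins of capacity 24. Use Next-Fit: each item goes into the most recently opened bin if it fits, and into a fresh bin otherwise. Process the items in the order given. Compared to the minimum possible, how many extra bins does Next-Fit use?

Next-Fit: [2,2,7,7] [16,2] [17,3] [5] → 4 bins.
Total size 61; any packing needs at least ⌈61/24⌉ = 3 bins.
An optimal packing achieves that bound: [17,7] [16,7] [5,3,2,2,2] → 3 bins.
Excess: 4 − 3 = 1.

1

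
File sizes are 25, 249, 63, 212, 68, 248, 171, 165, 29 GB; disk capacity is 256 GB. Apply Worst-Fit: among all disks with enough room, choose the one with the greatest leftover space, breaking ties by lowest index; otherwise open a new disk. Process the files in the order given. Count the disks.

6

Put 25 GB in disk 1; 231 GB remain.
Put 249 GB in disk 2; 7 GB remain.
Put 63 GB in disk 1; 168 GB remain.
Put 212 GB in disk 3; 44 GB remain.
Put 68 GB in disk 1; 100 GB remain.
Put 248 GB in disk 4; 8 GB remain.
Put 171 GB in disk 5; 85 GB remain.
Put 165 GB in disk 6; 91 GB remain.
Put 29 GB in disk 1; 71 GB remain.
Final disks: [25,63,68,29] [249] [212] [248] [171] [165].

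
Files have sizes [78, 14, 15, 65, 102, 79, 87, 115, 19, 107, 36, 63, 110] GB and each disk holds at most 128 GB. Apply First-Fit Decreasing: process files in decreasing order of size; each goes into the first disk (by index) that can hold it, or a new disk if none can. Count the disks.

8

Sorted descending: 115, 110, 107, 102, 87, 79, 78, 65, 63, 36, 19, 15, 14.
Put 115 GB in disk 1; 13 GB remain.
Put 110 GB in disk 2; 18 GB remain.
Put 107 GB in disk 3; 21 GB remain.
Put 102 GB in disk 4; 26 GB remain.
Put 87 GB in disk 5; 41 GB remain.
Put 79 GB in disk 6; 49 GB remain.
Put 78 GB in disk 7; 50 GB remain.
Put 65 GB in disk 8; 63 GB remain.
Put 63 GB in disk 8; 0 GB remain.
Put 36 GB in disk 5; 5 GB remain.
Put 19 GB in disk 3; 2 GB remain.
Put 15 GB in disk 2; 3 GB remain.
Put 14 GB in disk 4; 12 GB remain.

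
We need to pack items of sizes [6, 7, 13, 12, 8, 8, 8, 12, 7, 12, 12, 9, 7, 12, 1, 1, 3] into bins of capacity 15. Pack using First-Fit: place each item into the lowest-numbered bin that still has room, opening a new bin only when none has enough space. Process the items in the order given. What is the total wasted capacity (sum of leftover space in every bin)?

6 → bin 1 (remaining 9)
7 → bin 1 (remaining 2)
13 → bin 2 (remaining 2)
12 → bin 3 (remaining 3)
8 → bin 4 (remaining 7)
8 → bin 5 (remaining 7)
8 → bin 6 (remaining 7)
12 → bin 7 (remaining 3)
7 → bin 4 (remaining 0)
12 → bin 8 (remaining 3)
12 → bin 9 (remaining 3)
9 → bin 10 (remaining 6)
7 → bin 5 (remaining 0)
12 → bin 11 (remaining 3)
1 → bin 1 (remaining 1)
1 → bin 1 (remaining 0)
3 → bin 3 (remaining 0)
11 bins × 15 = 165; used 138; unused 27.

27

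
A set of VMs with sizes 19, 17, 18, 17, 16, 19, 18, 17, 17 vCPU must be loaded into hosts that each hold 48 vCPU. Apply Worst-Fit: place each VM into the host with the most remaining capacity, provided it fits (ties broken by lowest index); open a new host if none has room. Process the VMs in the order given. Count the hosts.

host 1: place 19 vCPU, 29 vCPU left
host 1: place 17 vCPU, 12 vCPU left
host 2: place 18 vCPU, 30 vCPU left
host 2: place 17 vCPU, 13 vCPU left
host 3: place 16 vCPU, 32 vCPU left
host 3: place 19 vCPU, 13 vCPU left
host 4: place 18 vCPU, 30 vCPU left
host 4: place 17 vCPU, 13 vCPU left
host 5: place 17 vCPU, 31 vCPU left

5 hosts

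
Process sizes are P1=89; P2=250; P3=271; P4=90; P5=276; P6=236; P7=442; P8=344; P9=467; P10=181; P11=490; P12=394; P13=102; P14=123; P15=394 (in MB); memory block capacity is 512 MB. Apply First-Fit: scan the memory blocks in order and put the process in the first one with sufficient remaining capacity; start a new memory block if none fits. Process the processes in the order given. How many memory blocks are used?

P1 (89 MB) → memory block 1 (remaining 423 MB)
P2 (250 MB) → memory block 1 (remaining 173 MB)
P3 (271 MB) → memory block 2 (remaining 241 MB)
P4 (90 MB) → memory block 1 (remaining 83 MB)
P5 (276 MB) → memory block 3 (remaining 236 MB)
P6 (236 MB) → memory block 2 (remaining 5 MB)
P7 (442 MB) → memory block 4 (remaining 70 MB)
P8 (344 MB) → memory block 5 (remaining 168 MB)
P9 (467 MB) → memory block 6 (remaining 45 MB)
P10 (181 MB) → memory block 3 (remaining 55 MB)
P11 (490 MB) → memory block 7 (remaining 22 MB)
P12 (394 MB) → memory block 8 (remaining 118 MB)
P13 (102 MB) → memory block 5 (remaining 66 MB)
P14 (123 MB) → memory block 9 (remaining 389 MB)
P15 (394 MB) → memory block 10 (remaining 118 MB)
Final memory blocks: [89,250,90] [271,236] [276,181] [442] [344,102] [467] [490] [394] [123] [394].

10 memory blocks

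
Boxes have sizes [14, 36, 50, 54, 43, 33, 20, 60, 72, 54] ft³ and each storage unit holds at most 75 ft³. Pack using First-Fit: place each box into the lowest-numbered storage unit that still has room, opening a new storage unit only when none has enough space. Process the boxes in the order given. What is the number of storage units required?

8

Put 14 ft³ in storage unit 1; 61 ft³ remain.
Put 36 ft³ in storage unit 1; 25 ft³ remain.
Put 50 ft³ in storage unit 2; 25 ft³ remain.
Put 54 ft³ in storage unit 3; 21 ft³ remain.
Put 43 ft³ in storage unit 4; 32 ft³ remain.
Put 33 ft³ in storage unit 5; 42 ft³ remain.
Put 20 ft³ in storage unit 1; 5 ft³ remain.
Put 60 ft³ in storage unit 6; 15 ft³ remain.
Put 72 ft³ in storage unit 7; 3 ft³ remain.
Put 54 ft³ in storage unit 8; 21 ft³ remain.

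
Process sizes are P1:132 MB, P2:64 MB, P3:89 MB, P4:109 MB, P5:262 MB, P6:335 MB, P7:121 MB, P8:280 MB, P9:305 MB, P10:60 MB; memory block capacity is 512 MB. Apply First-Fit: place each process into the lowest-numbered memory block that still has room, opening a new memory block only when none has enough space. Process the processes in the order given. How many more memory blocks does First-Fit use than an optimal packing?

First-Fit: [132,64,89,109,60] [262,121] [335] [280] [305] → 5 memory blocks.
Total size 1757 MB; any packing needs at least ⌈1757/512⌉ = 4 memory blocks.
An optimal packing achieves that bound: [335,132] [305,121,64] [280,109,89] [262,60] → 4 memory blocks.
Excess: 5 − 4 = 1.

1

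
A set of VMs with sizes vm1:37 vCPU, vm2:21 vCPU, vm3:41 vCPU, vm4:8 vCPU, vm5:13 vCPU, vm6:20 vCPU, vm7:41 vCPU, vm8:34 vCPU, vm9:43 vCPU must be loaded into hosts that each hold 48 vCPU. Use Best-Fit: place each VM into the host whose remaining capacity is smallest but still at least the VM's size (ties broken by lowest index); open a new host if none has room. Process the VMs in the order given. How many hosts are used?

Put vm1 (37 vCPU) in host 1; 11 vCPU remain.
Put vm2 (21 vCPU) in host 2; 27 vCPU remain.
Put vm3 (41 vCPU) in host 3; 7 vCPU remain.
Put vm4 (8 vCPU) in host 1; 3 vCPU remain.
Put vm5 (13 vCPU) in host 2; 14 vCPU remain.
Put vm6 (20 vCPU) in host 4; 28 vCPU remain.
Put vm7 (41 vCPU) in host 5; 7 vCPU remain.
Put vm8 (34 vCPU) in host 6; 14 vCPU remain.
Put vm9 (43 vCPU) in host 7; 5 vCPU remain.
Final hosts: [37,8] [21,13] [41] [20] [41] [34] [43].

7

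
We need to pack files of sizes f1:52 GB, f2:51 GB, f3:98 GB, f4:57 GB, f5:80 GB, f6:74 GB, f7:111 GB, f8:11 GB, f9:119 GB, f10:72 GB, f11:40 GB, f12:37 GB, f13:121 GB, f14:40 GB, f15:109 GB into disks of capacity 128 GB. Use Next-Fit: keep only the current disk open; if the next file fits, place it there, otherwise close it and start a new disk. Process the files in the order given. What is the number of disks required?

12

f1 (52 GB) → disk 1 (remaining 76 GB)
f2 (51 GB) → disk 1 (remaining 25 GB)
f3 (98 GB) → disk 2 (remaining 30 GB)
f4 (57 GB) → disk 3 (remaining 71 GB)
f5 (80 GB) → disk 4 (remaining 48 GB)
f6 (74 GB) → disk 5 (remaining 54 GB)
f7 (111 GB) → disk 6 (remaining 17 GB)
f8 (11 GB) → disk 6 (remaining 6 GB)
f9 (119 GB) → disk 7 (remaining 9 GB)
f10 (72 GB) → disk 8 (remaining 56 GB)
f11 (40 GB) → disk 8 (remaining 16 GB)
f12 (37 GB) → disk 9 (remaining 91 GB)
f13 (121 GB) → disk 10 (remaining 7 GB)
f14 (40 GB) → disk 11 (remaining 88 GB)
f15 (109 GB) → disk 12 (remaining 19 GB)
Final disks: [52,51] [98] [57] [80] [74] [111,11] [119] [72,40] [37] [121] [40] [109].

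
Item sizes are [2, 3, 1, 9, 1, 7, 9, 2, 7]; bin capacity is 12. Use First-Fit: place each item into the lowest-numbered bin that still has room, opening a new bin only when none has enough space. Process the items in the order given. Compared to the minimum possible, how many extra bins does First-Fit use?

First-Fit: [2,3,1,1,2] [9] [7] [9] [7] → 5 bins.
Total size 41; any packing needs at least ⌈41/12⌉ = 4 bins.
An optimal packing achieves that bound: [9,3] [9,2,1] [7,2,1] [7] → 4 bins.
Excess: 5 − 4 = 1.

1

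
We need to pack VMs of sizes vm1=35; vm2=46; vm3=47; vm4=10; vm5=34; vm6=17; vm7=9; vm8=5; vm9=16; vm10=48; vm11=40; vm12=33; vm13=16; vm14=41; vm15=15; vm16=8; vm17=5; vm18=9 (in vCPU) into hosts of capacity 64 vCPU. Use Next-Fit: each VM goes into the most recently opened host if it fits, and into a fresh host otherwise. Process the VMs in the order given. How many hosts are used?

host 1: place vm1 (35 vCPU), 29 vCPU left
host 2: place vm2 (46 vCPU), 18 vCPU left
host 3: place vm3 (47 vCPU), 17 vCPU left
host 3: place vm4 (10 vCPU), 7 vCPU left
host 4: place vm5 (34 vCPU), 30 vCPU left
host 4: place vm6 (17 vCPU), 13 vCPU left
host 4: place vm7 (9 vCPU), 4 vCPU left
host 5: place vm8 (5 vCPU), 59 vCPU left
host 5: place vm9 (16 vCPU), 43 vCPU left
host 6: place vm10 (48 vCPU), 16 vCPU left
host 7: place vm11 (40 vCPU), 24 vCPU left
host 8: place vm12 (33 vCPU), 31 vCPU left
host 8: place vm13 (16 vCPU), 15 vCPU left
host 9: place vm14 (41 vCPU), 23 vCPU left
host 9: place vm15 (15 vCPU), 8 vCPU left
host 9: place vm16 (8 vCPU), 0 vCPU left
host 10: place vm17 (5 vCPU), 59 vCPU left
host 10: place vm18 (9 vCPU), 50 vCPU left

10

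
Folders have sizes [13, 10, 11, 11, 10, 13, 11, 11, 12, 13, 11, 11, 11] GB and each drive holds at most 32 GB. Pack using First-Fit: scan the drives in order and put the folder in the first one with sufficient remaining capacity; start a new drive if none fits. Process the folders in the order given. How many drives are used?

drive 1: place 13 GB, 19 GB left
drive 1: place 10 GB, 9 GB left
drive 2: place 11 GB, 21 GB left
drive 2: place 11 GB, 10 GB left
drive 2: place 10 GB, 0 GB left
drive 3: place 13 GB, 19 GB left
drive 3: place 11 GB, 8 GB left
drive 4: place 11 GB, 21 GB left
drive 4: place 12 GB, 9 GB left
drive 5: place 13 GB, 19 GB left
drive 5: place 11 GB, 8 GB left
drive 6: place 11 GB, 21 GB left
drive 6: place 11 GB, 10 GB left
Final drives: [13,10] [11,11,10] [13,11] [11,12] [13,11] [11,11].

6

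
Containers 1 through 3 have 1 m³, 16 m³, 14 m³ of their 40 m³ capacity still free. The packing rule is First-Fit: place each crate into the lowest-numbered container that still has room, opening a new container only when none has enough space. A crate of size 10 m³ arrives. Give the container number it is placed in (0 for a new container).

2

Containers with room: container 2 (16 m³), container 3 (14 m³).
The first with room is container 2.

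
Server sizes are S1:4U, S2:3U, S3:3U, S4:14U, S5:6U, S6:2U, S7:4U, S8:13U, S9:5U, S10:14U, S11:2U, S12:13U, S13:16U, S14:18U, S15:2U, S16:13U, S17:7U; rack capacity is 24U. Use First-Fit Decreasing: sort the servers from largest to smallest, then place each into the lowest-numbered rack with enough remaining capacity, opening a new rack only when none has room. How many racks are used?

7

Sorted descending: 18, 16, 14, 14, 13, 13, 13, 7, 6, 5, 4, 4, 3, 3, 2, 2, 2.
rack 1: place 18U, 6U left
rack 2: place 16U, 8U left
rack 3: place 14U, 10U left
rack 4: place 14U, 10U left
rack 5: place 13U, 11U left
rack 6: place 13U, 11U left
rack 7: place 13U, 11U left
rack 2: place 7U, 1U left
rack 1: place 6U, 0U left
rack 3: place 5U, 5U left
rack 3: place 4U, 1U left
rack 4: place 4U, 6U left
rack 4: place 3U, 3U left
rack 4: place 3U, 0U left
rack 5: place 2U, 9U left
rack 5: place 2U, 7U left
rack 5: place 2U, 5U left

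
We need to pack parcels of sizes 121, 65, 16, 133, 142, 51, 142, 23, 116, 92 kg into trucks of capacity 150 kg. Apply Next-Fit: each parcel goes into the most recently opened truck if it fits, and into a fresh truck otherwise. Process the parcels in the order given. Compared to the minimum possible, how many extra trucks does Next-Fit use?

Next-Fit: [121] [65,16] [133] [142] [51] [142] [23,116] [92] → 8 trucks.
Total size 901 kg; any packing needs at least ⌈901/150⌉ = 7 trucks.
An optimal packing achieves that bound: [142] [142] [133,16] [121,23] [116] [92,51] [65] → 7 trucks.
Excess: 8 − 7 = 1.

1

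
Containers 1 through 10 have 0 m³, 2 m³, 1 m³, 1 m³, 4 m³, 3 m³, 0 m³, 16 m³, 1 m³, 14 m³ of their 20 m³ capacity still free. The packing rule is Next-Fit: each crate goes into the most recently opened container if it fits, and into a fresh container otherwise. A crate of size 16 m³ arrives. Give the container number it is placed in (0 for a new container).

0

Next-Fit only looks at container 10, which has 14 m³ free.
16 m³ does not fit, so a new container is opened.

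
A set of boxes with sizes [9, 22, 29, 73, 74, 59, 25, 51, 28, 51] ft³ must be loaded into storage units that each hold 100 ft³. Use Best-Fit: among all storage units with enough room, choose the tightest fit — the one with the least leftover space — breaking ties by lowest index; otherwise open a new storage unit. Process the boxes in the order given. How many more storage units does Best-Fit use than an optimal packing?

Best-Fit: [9,22,29,28] [73] [74,25] [59] [51] [51] → 6 storage units.
Total size 421 ft³; any packing needs at least ⌈421/100⌉ = 5 storage units.
An optimal packing achieves that bound: [74,25] [73,22] [59,29,9] [51,28] [51] → 5 storage units.
Excess: 6 − 5 = 1.

1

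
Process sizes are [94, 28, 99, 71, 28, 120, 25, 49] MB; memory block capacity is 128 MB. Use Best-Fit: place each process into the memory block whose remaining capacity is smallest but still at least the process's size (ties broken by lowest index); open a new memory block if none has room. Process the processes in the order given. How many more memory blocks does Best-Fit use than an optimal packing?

Best-Fit: [94,28] [99,28] [71,25] [120] [49] → 5 memory blocks.
Total size 514 MB; any packing needs at least ⌈514/128⌉ = 5 memory blocks.
So 5 is already optimal.

0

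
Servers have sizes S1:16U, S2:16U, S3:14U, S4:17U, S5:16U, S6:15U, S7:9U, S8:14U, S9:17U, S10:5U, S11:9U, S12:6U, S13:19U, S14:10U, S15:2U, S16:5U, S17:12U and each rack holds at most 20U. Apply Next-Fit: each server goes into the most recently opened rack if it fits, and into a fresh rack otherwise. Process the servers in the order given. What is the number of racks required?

S1 (16U) → rack 1 (remaining 4U)
S2 (16U) → rack 2 (remaining 4U)
S3 (14U) → rack 3 (remaining 6U)
S4 (17U) → rack 4 (remaining 3U)
S5 (16U) → rack 5 (remaining 4U)
S6 (15U) → rack 6 (remaining 5U)
S7 (9U) → rack 7 (remaining 11U)
S8 (14U) → rack 8 (remaining 6U)
S9 (17U) → rack 9 (remaining 3U)
S10 (5U) → rack 10 (remaining 15U)
S11 (9U) → rack 10 (remaining 6U)
S12 (6U) → rack 10 (remaining 0U)
S13 (19U) → rack 11 (remaining 1U)
S14 (10U) → rack 12 (remaining 10U)
S15 (2U) → rack 12 (remaining 8U)
S16 (5U) → rack 12 (remaining 3U)
S17 (12U) → rack 13 (remaining 8U)

13 racks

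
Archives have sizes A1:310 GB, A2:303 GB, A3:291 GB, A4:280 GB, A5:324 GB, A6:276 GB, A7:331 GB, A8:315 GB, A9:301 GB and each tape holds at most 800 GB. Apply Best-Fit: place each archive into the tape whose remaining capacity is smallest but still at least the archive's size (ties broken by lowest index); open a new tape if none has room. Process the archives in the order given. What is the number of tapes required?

5 tapes

A1 (310 GB) → tape 1 (remaining 490 GB)
A2 (303 GB) → tape 1 (remaining 187 GB)
A3 (291 GB) → tape 2 (remaining 509 GB)
A4 (280 GB) → tape 2 (remaining 229 GB)
A5 (324 GB) → tape 3 (remaining 476 GB)
A6 (276 GB) → tape 3 (remaining 200 GB)
A7 (331 GB) → tape 4 (remaining 469 GB)
A8 (315 GB) → tape 4 (remaining 154 GB)
A9 (301 GB) → tape 5 (remaining 499 GB)
Final tapes: [310,303] [291,280] [324,276] [331,315] [301].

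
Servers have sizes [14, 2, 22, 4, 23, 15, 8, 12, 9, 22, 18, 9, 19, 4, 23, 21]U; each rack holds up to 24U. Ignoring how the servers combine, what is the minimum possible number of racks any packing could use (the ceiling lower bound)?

Total size = 14 + 2 + 22 + 4 + 23 + 15 + 8 + 12 + 9 + 22 + 18 + 9 + 19 + 4 + 23 + 21 = 225U.
⌈225 / 24⌉ = 10.

10 racks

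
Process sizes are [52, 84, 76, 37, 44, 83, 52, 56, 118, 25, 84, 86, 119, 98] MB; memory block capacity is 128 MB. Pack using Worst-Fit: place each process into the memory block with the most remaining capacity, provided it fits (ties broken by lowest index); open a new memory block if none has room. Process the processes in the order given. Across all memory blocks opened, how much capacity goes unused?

138

Put 52 MB in memory block 1; 76 MB remain.
Put 84 MB in memory block 2; 44 MB remain.
Put 76 MB in memory block 1; 0 MB remain.
Put 37 MB in memory block 2; 7 MB remain.
Put 44 MB in memory block 3; 84 MB remain.
Put 83 MB in memory block 3; 1 MB remain.
Put 52 MB in memory block 4; 76 MB remain.
Put 56 MB in memory block 4; 20 MB remain.
Put 118 MB in memory block 5; 10 MB remain.
Put 25 MB in memory block 6; 103 MB remain.
Put 84 MB in memory block 6; 19 MB remain.
Put 86 MB in memory block 7; 42 MB remain.
Put 119 MB in memory block 8; 9 MB remain.
Put 98 MB in memory block 9; 30 MB remain.
9 memory blocks × 128 MB = 1152 MB; used 1014 MB; unused 138 MB.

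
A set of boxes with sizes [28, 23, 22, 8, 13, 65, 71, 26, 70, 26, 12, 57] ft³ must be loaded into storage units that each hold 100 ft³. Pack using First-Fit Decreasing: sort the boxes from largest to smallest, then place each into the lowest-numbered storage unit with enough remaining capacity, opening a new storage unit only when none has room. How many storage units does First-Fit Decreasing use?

5 storage units

Sorted descending: 71, 70, 65, 57, 28, 26, 26, 23, 22, 13, 12, 8.
71 ft³ → storage unit 1 (remaining 29 ft³)
70 ft³ → storage unit 2 (remaining 30 ft³)
65 ft³ → storage unit 3 (remaining 35 ft³)
57 ft³ → storage unit 4 (remaining 43 ft³)
28 ft³ → storage unit 1 (remaining 1 ft³)
26 ft³ → storage unit 2 (remaining 4 ft³)
26 ft³ → storage unit 3 (remaining 9 ft³)
23 ft³ → storage unit 4 (remaining 20 ft³)
22 ft³ → storage unit 5 (remaining 78 ft³)
13 ft³ → storage unit 4 (remaining 7 ft³)
12 ft³ → storage unit 5 (remaining 66 ft³)
8 ft³ → storage unit 3 (remaining 1 ft³)
Final storage units: [71,28] [70,26] [65,26,8] [57,23,13] [22,12].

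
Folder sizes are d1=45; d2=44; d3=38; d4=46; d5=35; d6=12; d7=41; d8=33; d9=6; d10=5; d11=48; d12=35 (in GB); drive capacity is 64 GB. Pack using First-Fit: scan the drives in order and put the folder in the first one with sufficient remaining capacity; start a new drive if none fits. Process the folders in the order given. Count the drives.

Put d1 (45 GB) in drive 1; 19 GB remain.
Put d2 (44 GB) in drive 2; 20 GB remain.
Put d3 (38 GB) in drive 3; 26 GB remain.
Put d4 (46 GB) in drive 4; 18 GB remain.
Put d5 (35 GB) in drive 5; 29 GB remain.
Put d6 (12 GB) in drive 1; 7 GB remain.
Put d7 (41 GB) in drive 6; 23 GB remain.
Put d8 (33 GB) in drive 7; 31 GB remain.
Put d9 (6 GB) in drive 1; 1 GB remain.
Put d10 (5 GB) in drive 2; 15 GB remain.
Put d11 (48 GB) in drive 8; 16 GB remain.
Put d12 (35 GB) in drive 9; 29 GB remain.

9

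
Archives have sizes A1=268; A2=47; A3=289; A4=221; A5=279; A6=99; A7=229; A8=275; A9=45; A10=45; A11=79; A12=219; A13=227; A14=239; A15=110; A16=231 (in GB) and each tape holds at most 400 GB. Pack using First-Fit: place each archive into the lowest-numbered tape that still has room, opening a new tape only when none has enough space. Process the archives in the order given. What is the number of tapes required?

tape 1: place A1 (268 GB), 132 GB left
tape 1: place A2 (47 GB), 85 GB left
tape 2: place A3 (289 GB), 111 GB left
tape 3: place A4 (221 GB), 179 GB left
tape 4: place A5 (279 GB), 121 GB left
tape 2: place A6 (99 GB), 12 GB left
tape 5: place A7 (229 GB), 171 GB left
tape 6: place A8 (275 GB), 125 GB left
tape 1: place A9 (45 GB), 40 GB left
tape 3: place A10 (45 GB), 134 GB left
tape 3: place A11 (79 GB), 55 GB left
tape 7: place A12 (219 GB), 181 GB left
tape 8: place A13 (227 GB), 173 GB left
tape 9: place A14 (239 GB), 161 GB left
tape 4: place A15 (110 GB), 11 GB left
tape 10: place A16 (231 GB), 169 GB left

10 tapes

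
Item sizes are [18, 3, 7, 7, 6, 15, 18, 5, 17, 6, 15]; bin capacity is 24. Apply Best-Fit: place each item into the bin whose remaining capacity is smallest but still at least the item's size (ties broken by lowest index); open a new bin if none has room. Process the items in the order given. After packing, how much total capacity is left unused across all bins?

18 → bin 1 (remaining 6)
3 → bin 1 (remaining 3)
7 → bin 2 (remaining 17)
7 → bin 2 (remaining 10)
6 → bin 2 (remaining 4)
15 → bin 3 (remaining 9)
18 → bin 4 (remaining 6)
5 → bin 4 (remaining 1)
17 → bin 5 (remaining 7)
6 → bin 5 (remaining 1)
15 → bin 6 (remaining 9)
6 bins × 24 = 144; used 117; unused 27.

27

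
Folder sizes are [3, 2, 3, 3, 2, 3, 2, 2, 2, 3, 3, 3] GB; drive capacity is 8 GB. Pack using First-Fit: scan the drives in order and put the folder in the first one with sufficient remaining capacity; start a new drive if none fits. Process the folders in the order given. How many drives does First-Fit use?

drive 1: place 3 GB, 5 GB left
drive 1: place 2 GB, 3 GB left
drive 1: place 3 GB, 0 GB left
drive 2: place 3 GB, 5 GB left
drive 2: place 2 GB, 3 GB left
drive 2: place 3 GB, 0 GB left
drive 3: place 2 GB, 6 GB left
drive 3: place 2 GB, 4 GB left
drive 3: place 2 GB, 2 GB left
drive 4: place 3 GB, 5 GB left
drive 4: place 3 GB, 2 GB left
drive 5: place 3 GB, 5 GB left
Final drives: [3,2,3] [3,2,3] [2,2,2] [3,3] [3].

5 drives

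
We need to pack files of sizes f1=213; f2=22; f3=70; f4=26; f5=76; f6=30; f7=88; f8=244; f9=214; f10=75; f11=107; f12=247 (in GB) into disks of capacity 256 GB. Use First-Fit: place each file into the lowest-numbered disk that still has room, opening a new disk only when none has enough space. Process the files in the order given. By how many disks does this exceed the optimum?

First-Fit: [213,22] [70,26,76,30] [88,75] [244] [214] [107] [247] → 7 disks.
Total size 1412 GB; any packing needs at least ⌈1412/256⌉ = 6 disks.
An optimal packing achieves that bound: [247] [244] [214,30] [213,26] [107,88,22] [76,75,70] → 6 disks.
Excess: 7 − 6 = 1.

1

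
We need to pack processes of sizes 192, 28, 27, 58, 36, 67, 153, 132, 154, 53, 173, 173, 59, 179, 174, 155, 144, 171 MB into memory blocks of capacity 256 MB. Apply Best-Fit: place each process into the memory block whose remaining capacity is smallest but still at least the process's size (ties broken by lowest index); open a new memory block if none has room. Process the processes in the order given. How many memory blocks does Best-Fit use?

12

memory block 1: place 192 MB, 64 MB left
memory block 1: place 28 MB, 36 MB left
memory block 1: place 27 MB, 9 MB left
memory block 2: place 58 MB, 198 MB left
memory block 2: place 36 MB, 162 MB left
memory block 2: place 67 MB, 95 MB left
memory block 3: place 153 MB, 103 MB left
memory block 4: place 132 MB, 124 MB left
memory block 5: place 154 MB, 102 MB left
memory block 2: place 53 MB, 42 MB left
memory block 6: place 173 MB, 83 MB left
memory block 7: place 173 MB, 83 MB left
memory block 6: place 59 MB, 24 MB left
memory block 8: place 179 MB, 77 MB left
memory block 9: place 174 MB, 82 MB left
memory block 10: place 155 MB, 101 MB left
memory block 11: place 144 MB, 112 MB left
memory block 12: place 171 MB, 85 MB left
Final memory blocks: [192,28,27] [58,36,67,53] [153] [132] [154] [173,59] [173] [179] [174] [155] [144] [171].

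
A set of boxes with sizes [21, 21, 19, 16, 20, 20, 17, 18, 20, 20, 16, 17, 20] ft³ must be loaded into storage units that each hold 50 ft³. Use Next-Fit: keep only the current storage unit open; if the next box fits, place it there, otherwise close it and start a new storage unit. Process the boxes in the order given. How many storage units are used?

storage unit 1: place 21 ft³, 29 ft³ left
storage unit 1: place 21 ft³, 8 ft³ left
storage unit 2: place 19 ft³, 31 ft³ left
storage unit 2: place 16 ft³, 15 ft³ left
storage unit 3: place 20 ft³, 30 ft³ left
storage unit 3: place 20 ft³, 10 ft³ left
storage unit 4: place 17 ft³, 33 ft³ left
storage unit 4: place 18 ft³, 15 ft³ left
storage unit 5: place 20 ft³, 30 ft³ left
storage unit 5: place 20 ft³, 10 ft³ left
storage unit 6: place 16 ft³, 34 ft³ left
storage unit 6: place 17 ft³, 17 ft³ left
storage unit 7: place 20 ft³, 30 ft³ left
Final storage units: [21,21] [19,16] [20,20] [17,18] [20,20] [16,17] [20].

7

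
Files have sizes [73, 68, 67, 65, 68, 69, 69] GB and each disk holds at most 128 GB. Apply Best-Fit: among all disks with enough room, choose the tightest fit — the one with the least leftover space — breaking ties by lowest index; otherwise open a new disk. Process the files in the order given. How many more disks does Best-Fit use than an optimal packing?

Best-Fit: [73] [68] [67] [65] [68] [69] [69] → 7 disks.
7 files exceed 64 GB (half the capacity), and no two of those can share a disk, so at least 7 disks are needed.
So 7 is already optimal.

0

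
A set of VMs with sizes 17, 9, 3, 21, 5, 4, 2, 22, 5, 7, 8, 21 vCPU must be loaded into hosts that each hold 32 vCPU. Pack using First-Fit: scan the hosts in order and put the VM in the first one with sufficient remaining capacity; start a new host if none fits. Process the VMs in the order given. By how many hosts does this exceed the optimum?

1

First-Fit: [17,9,3,2] [21,5,4] [22,5] [7,8] [21] → 5 hosts.
Total size 124 vCPU; any packing needs at least ⌈124/32⌉ = 4 hosts.
An optimal packing achieves that bound: [22,9] [21,8,3] [21,7,4] [17,5,5,2] → 4 hosts.
Excess: 5 − 4 = 1.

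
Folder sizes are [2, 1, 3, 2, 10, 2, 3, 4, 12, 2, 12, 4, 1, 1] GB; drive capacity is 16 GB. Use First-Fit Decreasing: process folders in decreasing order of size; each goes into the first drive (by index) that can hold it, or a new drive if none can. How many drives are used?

4

Sorted descending: 12, 12, 10, 4, 4, 3, 3, 2, 2, 2, 2, 1, 1, 1.
12 GB → drive 1 (remaining 4 GB)
12 GB → drive 2 (remaining 4 GB)
10 GB → drive 3 (remaining 6 GB)
4 GB → drive 1 (remaining 0 GB)
4 GB → drive 2 (remaining 0 GB)
3 GB → drive 3 (remaining 3 GB)
3 GB → drive 3 (remaining 0 GB)
2 GB → drive 4 (remaining 14 GB)
2 GB → drive 4 (remaining 12 GB)
2 GB → drive 4 (remaining 10 GB)
2 GB → drive 4 (remaining 8 GB)
1 GB → drive 4 (remaining 7 GB)
1 GB → drive 4 (remaining 6 GB)
1 GB → drive 4 (remaining 5 GB)
Final drives: [12,4] [12,4] [10,3,3] [2,2,2,2,1,1,1].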